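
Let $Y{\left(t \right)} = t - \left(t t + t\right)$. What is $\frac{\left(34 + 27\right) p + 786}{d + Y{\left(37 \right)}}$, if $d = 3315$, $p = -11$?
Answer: $\frac{115}{1946} \approx 0.059096$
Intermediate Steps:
$Y{\left(t \right)} = - t^{2}$ ($Y{\left(t \right)} = t - \left(t^{2} + t\right) = t - \left(t + t^{2}\right) = - t^{2}$)
$\frac{\left(34 + 27\right) p + 786}{d + Y{\left(37 \right)}} = \frac{\left(34 + 27\right) \left(-11\right) + 786}{3315 - 37^{2}} = \frac{61 \left(-11\right) + 786}{3315 - 1369} = \frac{-671 + 786}{3315 - 1369} = \frac{115}{1946}$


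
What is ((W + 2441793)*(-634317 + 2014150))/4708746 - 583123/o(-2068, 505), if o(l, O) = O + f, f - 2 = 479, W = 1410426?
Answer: 62360205437396/55271709 ≈ 1.1282e+6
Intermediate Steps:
f = 481 (f = 2 + 479 = 481)
o(l, O) = 481 + O (o(l, O) = O + 481 = 481 + O)
((W + 2441793)*(-634317 + 2014150))/4708746 - 583123/o(-2068, 505) = ((1410426 + 2441793)*(-634317 + 2014150))/4708746 - 583123/(481 + 505) = (3852219*1379833)*(1/4708746) - 583123/986 = 5315418899427*(1/4708746) - 583123*1/986 = 253115185687/224226 - 583123/986 = 62360205437396/55271709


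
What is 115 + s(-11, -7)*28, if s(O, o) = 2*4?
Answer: 339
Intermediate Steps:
s(O, o) = 8
115 + s(-11, -7)*28 = 115 + 8*28 = 115 + 224 = 339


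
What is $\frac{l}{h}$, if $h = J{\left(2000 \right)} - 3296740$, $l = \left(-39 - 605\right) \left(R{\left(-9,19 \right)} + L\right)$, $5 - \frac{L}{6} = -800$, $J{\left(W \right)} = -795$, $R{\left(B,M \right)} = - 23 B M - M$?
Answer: $\frac{5631136}{3297535} \approx 1.7077$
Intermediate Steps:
$R{\left(B,M \right)} = - M - 23 B M$ ($R{\left(B,M \right)} = - 23 B M - M = - M - 23 B M$)
$L = 4830$ ($L = 30 - -4800 = 30 + 4800 = 4830$)
$l = -5631136$ ($l = \left(-39 - 605\right) \left(\left(-1\right) 19 \left(1 + 23 \left(-9\right)\right) + 4830\right) = \left(-39 - 605\right) \left(\left(-1\right) 19 \left(1 - 207\right) + 4830\right) = - 644 \left(\left(-1\right) 19 \left(-206\right) + 4830\right) = - 644 \left(3914 + 4830\right) = \left(-644\right) 8744 = -5631136$)
$h = -3297535$ ($h = -795 - 3296740 = -3297535$)
$\frac{l}{h} = - \frac{5631136}{-3297535} = \left(-5631136\right) \left(- \frac{1}{3297535}\right) = \frac{5631136}{3297535}$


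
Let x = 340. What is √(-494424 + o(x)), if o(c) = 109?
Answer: I*√494315 ≈ 703.08*I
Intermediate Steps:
√(-494424 + o(x)) = √(-494424 + 109) = √(-494315) = I*√494315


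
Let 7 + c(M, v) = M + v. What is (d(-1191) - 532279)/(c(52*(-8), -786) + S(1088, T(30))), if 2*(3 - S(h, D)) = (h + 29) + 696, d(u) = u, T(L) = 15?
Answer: 213388/845 ≈ 252.53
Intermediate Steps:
c(M, v) = -7 + M + v (c(M, v) = -7 + (M + v) = -7 + M + v)
S(h, D) = -719/2 - h/2 (S(h, D) = 3 - ((h + 29) + 696)/2 = 3 - ((29 + h) + 696)/2 = 3 - (725 + h)/2 = 3 + (-725/2 - h/2) = -719/2 - h/2)
(d(-1191) - 532279)/(c(52*(-8), -786) + S(1088, T(30))) = (-1191 - 532279)/((-7 + 52*(-8) - 786) + (-719/2 - ½*1088)) = -533470/((-7 - 416 - 786) + (-719/2 - 544)) = -533470/(-1209 - 1807/2) = -533470/(-4225/2) = -533470*(-2/4225) = 213388/845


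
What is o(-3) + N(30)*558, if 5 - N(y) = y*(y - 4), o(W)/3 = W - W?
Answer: -432450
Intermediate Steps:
o(W) = 0 (o(W) = 3*(W - W) = 3*0 = 0)
N(y) = 5 - y*(-4 + y) (N(y) = 5 - y*(y - 4) = 5 - y*(-4 + y))
o(-3) + N(30)*558 = 0 + (5 - 1*30² + 4*30)*558 = 0 + (5 - 1*900 + 120)*558 = 0 + (5 - 900 + 120)*558 = 0 - 775*558 = 0 - 432450 = -432450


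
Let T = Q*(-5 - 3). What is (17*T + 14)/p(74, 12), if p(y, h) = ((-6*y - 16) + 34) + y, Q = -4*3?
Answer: -823/176 ≈ -4.6761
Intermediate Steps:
Q = -12
p(y, h) = 18 - 5*y (p(y, h) = ((-16 - 6*y) + 34) + y = (18 - 6*y) + y = 18 - 5*y)
T = 96 (T = -12*(-5 - 3) = -12*(-8) = 96)
(17*T + 14)/p(74, 12) = (17*96 + 14)/(18 - 5*74) = (1632 + 14)/(18 - 370) = 1646/(-352) = 1646*(-1/352) = -823/176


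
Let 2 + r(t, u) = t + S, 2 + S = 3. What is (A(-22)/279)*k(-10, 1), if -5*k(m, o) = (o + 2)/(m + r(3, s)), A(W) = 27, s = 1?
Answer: 9/1240 ≈ 0.0072581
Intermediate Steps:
S = 1 (S = -2 + 3 = 1)
r(t, u) = -1 + t (r(t, u) = -2 + (t + 1) = -2 + (1 + t) = -1 + t)
k(m, o) = -(2 + o)/(5*(2 + m)) (k(m, o) = -(o + 2)/(5*(m + (-1 + 3))) = -(2 + o)/(5*(m + 2)) = -(2 + o)/(5*(2 + m)))
(A(-22)/279)*k(-10, 1) = (27/279)*((-2 - 1*1)/(5*(2 - 10))) = (27*(1/279))*((⅕)*(-2 - 1)/(-8)) = 3*((⅕)*(-⅛)*(-3))/31 = (3/31)*(3/40) = 9/1240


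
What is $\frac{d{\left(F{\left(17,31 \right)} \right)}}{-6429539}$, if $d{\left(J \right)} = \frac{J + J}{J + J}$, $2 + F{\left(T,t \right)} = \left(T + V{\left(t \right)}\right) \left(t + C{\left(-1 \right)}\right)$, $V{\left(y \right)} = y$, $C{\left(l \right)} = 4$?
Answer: $- \frac{1}{6429539} \approx -1.5553 \cdot 10^{-7}$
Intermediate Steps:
$F{\left(T,t \right)} = -2 + \left(4 + t\right) \left(T + t\right)$ ($F{\left(T,t \right)} = -2 + \left(T + t\right) \left(t + 4\right) = -2 + \left(T + t\right) \left(4 + t\right) = -2 + \left(4 + t\right) \left(T + t\right)$)
$d{\left(J \right)} = 1$ ($d{\left(J \right)} = \frac{2 J}{2 J} = 2 J \frac{1}{2 J} = 1$)
$\frac{d{\left(F{\left(17,31 \right)} \right)}}{-6429539} = 1 \frac{1}{-6429539} = 1 \left(- \frac{1}{6429539}\right) = - \frac{1}{6429539}$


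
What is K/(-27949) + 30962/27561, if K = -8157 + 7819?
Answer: 874672556/770302389 ≈ 1.1355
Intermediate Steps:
K = -338
K/(-27949) + 30962/27561 = -338/(-27949) + 30962/27561 = -338*(-1/27949) + 30962*(1/27561) = 338/27949 + 30962/27561 = 874672556/770302389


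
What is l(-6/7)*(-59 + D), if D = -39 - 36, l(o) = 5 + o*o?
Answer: -37654/49 ≈ -768.45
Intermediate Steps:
l(o) = 5 + o²
D = -75
l(-6/7)*(-59 + D) = (5 + (-6/7)²)*(-59 - 75) = (5 + (-6*⅐)²)*(-134) = (5 + (-6/7)²)*(-134) = (5 + 36/49)*(-134) = (281/49)*(-134) = -37654/49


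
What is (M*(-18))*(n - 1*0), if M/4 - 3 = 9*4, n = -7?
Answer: 19656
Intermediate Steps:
M = 156 (M = 12 + 4*(9*4) = 12 + 4*36 = 12 + 144 = 156)
(M*(-18))*(n - 1*0) = (156*(-18))*(-7 - 1*0) = -2808*(-7 + 0) = -2808*(-7) = 19656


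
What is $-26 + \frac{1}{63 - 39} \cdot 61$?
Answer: $- \frac{563}{24} \approx -23.458$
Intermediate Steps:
$-26 + \frac{1}{63 - 39} \cdot 61 = -26 + \frac{1}{24} \cdot 61 = -26 + \frac{61}{24} = - \frac{563}{24}$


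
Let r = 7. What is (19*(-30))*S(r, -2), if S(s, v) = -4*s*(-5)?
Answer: -79800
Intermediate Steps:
S(s, v) = 20*s
(19*(-30))*S(r, -2) = (19*(-30))*(20*7) = -570*140 = -79800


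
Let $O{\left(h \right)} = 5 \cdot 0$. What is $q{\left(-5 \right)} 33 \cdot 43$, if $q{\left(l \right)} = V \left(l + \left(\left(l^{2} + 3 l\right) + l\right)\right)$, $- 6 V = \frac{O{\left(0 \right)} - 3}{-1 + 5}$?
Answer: $0$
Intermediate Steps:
$O{\left(h \right)} = 0$
$V = \frac{1}{8}$ ($V = - \frac{\left(0 - 3\right) \frac{1}{-1 + 5}}{6} = - \frac{\left(-3\right) \frac{1}{4}}{6} = \left(- \frac{1}{6}\right) \left(- \frac{3}{4}\right) = \frac{1}{8} \approx 0.125$)
$q{\left(l \right)} = \frac{l^{2}}{8} + \frac{5 l}{8}$ ($q{\left(l \right)} = \frac{l + \left(\left(l^{2} + 3 l\right) + l\right)}{8} = \frac{l + \left(l^{2} + 4 l\right)}{8} = \frac{l^{2} + 5 l}{8} = \frac{l^{2}}{8} + \frac{5 l}{8}$)
$q{\left(-5 \right)} 33 \cdot 43 = \frac{1}{8} \left(-5\right) \left(5 - 5\right) 33 \cdot 43 = \frac{1}{8} \left(-5\right) 0 \cdot 33 \cdot 43 = 0 \cdot 33 \cdot 43 = 0 \cdot 43 = 0$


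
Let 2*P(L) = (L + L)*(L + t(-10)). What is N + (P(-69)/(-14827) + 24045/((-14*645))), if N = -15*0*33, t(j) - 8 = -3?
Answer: -3775159/1275122 ≈ -2.9606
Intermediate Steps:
t(j) = 5 (t(j) = 8 - 3 = 5)
N = 0 (N = 0*33 = 0)
P(L) = L*(5 + L) (P(L) = ((L + L)*(L + 5))/2 = ((2*L)*(5 + L))/2 = (2*L*(5 + L))/2 = L*(5 + L))
N + (P(-69)/(-14827) + 24045/((-14*645))) = 0 + (-69*(5 - 69)/(-14827) + 24045/((-14*645))) = 0 + (-69*(-64)*(-1/14827) + 24045/(-9030)) = 0 + (4416*(-1/14827) + 24045*(-1/9030)) = 0 + (-4416/14827 - 229/86) = 0 - 3775159/1275122 = -3775159/1275122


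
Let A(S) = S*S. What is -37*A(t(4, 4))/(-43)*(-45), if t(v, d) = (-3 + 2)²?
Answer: -1665/43 ≈ -38.721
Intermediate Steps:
t(v, d) = 1 (t(v, d) = (-1)² = 1)
A(S) = S²
-37*A(t(4, 4))/(-43)*(-45) = -37*1²/(-43)*(-45) = -37*(-1)/43*(-45) = -37*(-1/43)*(-45) = (37/43)*(-45) = -1665/43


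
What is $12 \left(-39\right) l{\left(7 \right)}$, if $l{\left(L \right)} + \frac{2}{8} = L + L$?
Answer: $-6435$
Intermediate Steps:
$l{\left(L \right)} = - \frac{1}{4} + 2 L$ ($l{\left(L \right)} = - \frac{1}{4} + \left(L + L\right) = - \frac{1}{4} + 2 L$)
$12 \left(-39\right) l{\left(7 \right)} = 12 \left(-39\right) \left(- \frac{1}{4} + 2 \cdot 7\right) = - 468 \left(- \frac{1}{4} + 14\right) = \left(-468\right) \frac{55}{4} = -6435$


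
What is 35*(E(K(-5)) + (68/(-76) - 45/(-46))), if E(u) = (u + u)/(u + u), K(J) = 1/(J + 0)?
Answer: 33145/874 ≈ 37.923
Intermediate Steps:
K(J) = 1/J
E(u) = 1 (E(u) = (2*u)/((2*u)) = (2*u)*(1/(2*u)) = 1)
35*(E(K(-5)) + (68/(-76) - 45/(-46))) = 35*(1 + (68/(-76) - 45/(-46))) = 35*(1 + (68*(-1/76) - 45*(-1/46))) = 35*(1 + (-17/19 + 45/46)) = 35*(1 + 73/874) = 35*(947/874) = 33145/874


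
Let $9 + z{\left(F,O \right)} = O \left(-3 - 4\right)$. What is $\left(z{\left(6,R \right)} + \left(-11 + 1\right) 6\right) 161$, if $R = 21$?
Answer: $-34776$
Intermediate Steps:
$z{\left(F,O \right)} = -9 - 7 O$ ($z{\left(F,O \right)} = -9 + O \left(-3 - 4\right) = -9 + O \left(-7\right) = -9 - 7 O$)
$\left(z{\left(6,R \right)} + \left(-11 + 1\right) 6\right) 161 = \left(\left(-9 - 147\right) + \left(-11 + 1\right) 6\right) 161 = \left(\left(-9 - 147\right) - 60\right) 161 = \left(-156 - 60\right) 161 = \left(-216\right) 161 = -34776$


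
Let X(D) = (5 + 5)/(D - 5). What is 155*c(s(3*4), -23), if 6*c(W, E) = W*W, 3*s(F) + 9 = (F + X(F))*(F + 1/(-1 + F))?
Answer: 441125195/6534 ≈ 67512.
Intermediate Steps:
X(D) = 10/(-5 + D)
s(F) = -3 + (F + 1/(-1 + F))*(F + 10/(-5 + F))/3 (s(F) = -3 + ((F + 10/(-5 + F))*(F + 1/(-1 + F)))/3 = -3 + ((F + 1/(-1 + F))*(F + 10/(-5 + F)))/3 = -3 + (F + 1/(-1 + F))*(F + 10/(-5 + F))/3)
c(W, E) = W²/6 (c(W, E) = (W*W)/6 = W²/6)
155*c(s(3*4), -23) = 155*(((-35 + (3*4)⁴ - 6*(3*4)³ + 7*(3*4)² + 39*(3*4))/(3*(5 + (3*4)² - 18*4)))²/6) = 155*(((-35 + 12⁴ - 6*12³ + 7*12² + 39*12)/(3*(5 + 12² - 6*12)))²/6) = 155*(((-35 + 20736 - 6*1728 + 7*144 + 468)/(3*(5 + 144 - 72)))²/6) = 155*(((⅓)*(-35 + 20736 - 10368 + 1008 + 468)/77)²/6) = 155*(((⅓)*(1/77)*11809)²/6) = 155*((1687/33)²/6) = 155*((⅙)*(2845969/1089)) = 155*(2845969/6534) = 441125195/6534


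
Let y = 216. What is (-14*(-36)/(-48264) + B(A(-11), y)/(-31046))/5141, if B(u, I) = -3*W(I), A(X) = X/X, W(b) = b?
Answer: 325581/160485327173 ≈ 2.0287e-6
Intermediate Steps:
A(X) = 1
B(u, I) = -3*I
(-14*(-36)/(-48264) + B(A(-11), y)/(-31046))/5141 = (-14*(-36)/(-48264) - 3*216/(-31046))/5141 = (504*(-1/48264) - 648*(-1/31046))*(1/5141) = (-21/2011 + 324/15523)*(1/5141) = (325581/31216753)*(1/5141) = 325581/160485327173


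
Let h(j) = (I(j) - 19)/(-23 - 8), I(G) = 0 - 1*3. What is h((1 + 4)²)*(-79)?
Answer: -1738/31 ≈ -56.065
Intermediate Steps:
I(G) = -3 (I(G) = 0 - 3 = -3)
h(j) = 22/31 (h(j) = (-3 - 19)/(-23 - 8) = -22/(-31) = -22*(-1/31) = 22/31)
h((1 + 4)²)*(-79) = (22/31)*(-79) = -1738/31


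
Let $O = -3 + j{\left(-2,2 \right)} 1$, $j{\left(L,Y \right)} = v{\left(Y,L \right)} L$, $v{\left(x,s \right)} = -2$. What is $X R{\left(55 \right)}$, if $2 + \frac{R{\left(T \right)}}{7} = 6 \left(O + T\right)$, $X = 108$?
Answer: $252504$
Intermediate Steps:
$j{\left(L,Y \right)} = - 2 L$
$O = 1$ ($O = -3 + \left(-2\right) \left(-2\right) 1 = -3 + 4 \cdot 1 = -3 + 4 = 1$)
$R{\left(T \right)} = 28 + 42 T$ ($R{\left(T \right)} = -14 + 7 \cdot 6 \left(1 + T\right) = -14 + 7 \left(6 + 6 T\right) = -14 + \left(42 + 42 T\right) = 28 + 42 T$)
$X R{\left(55 \right)} = 108 \left(28 + 42 \cdot 55\right) = 108 \left(28 + 2310\right) = 108 \cdot 2338 = 252504$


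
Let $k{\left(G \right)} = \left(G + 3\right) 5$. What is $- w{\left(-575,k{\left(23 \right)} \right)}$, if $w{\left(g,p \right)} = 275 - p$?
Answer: $-145$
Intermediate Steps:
$k{\left(G \right)} = 15 + 5 G$ ($k{\left(G \right)} = \left(3 + G\right) 5 = 15 + 5 G$)
$- w{\left(-575,k{\left(23 \right)} \right)} = - (275 - \left(15 + 5 \cdot 23\right)) = - (275 - \left(15 + 115\right)) = - (275 - 130) = \left(-1\right) 145 = -145$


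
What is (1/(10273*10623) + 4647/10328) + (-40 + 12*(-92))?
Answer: -1288890074075887/1127095455912 ≈ -1143.6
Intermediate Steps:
(1/(10273*10623) + 4647/10328) + (-40 + 12*(-92)) = ((1/10273)*(1/10623) + 4647*(1/10328)) + (-40 - 1104) = (1/109130079 + 4647/10328) - 1144 = 507127487441/1127095455912 - 1144 = -1288890074075887/1127095455912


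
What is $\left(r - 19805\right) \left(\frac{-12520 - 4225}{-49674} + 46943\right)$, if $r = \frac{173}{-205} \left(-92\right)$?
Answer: $- \frac{554724086322979}{599010} \approx -9.2607 \cdot 10^{8}$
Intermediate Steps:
$r = \frac{15916}{205}$ ($r = 173 \left(- \frac{1}{205}\right) \left(-92\right) = \left(- \frac{173}{205}\right) \left(-92\right) = \frac{15916}{205} \approx 77.639$)
$\left(r - 19805\right) \left(\frac{-12520 - 4225}{-49674} + 46943\right) = \left(\frac{15916}{205} - 19805\right) \left(\frac{-12520 - 4225}{-49674} + 46943\right) = - \frac{4044109 \left(\left(-16745\right) \left(- \frac{1}{49674}\right) + 46943\right)}{205} = - \frac{4044109 \left(\frac{985}{2922} + 46943\right)}{205} = \left(- \frac{4044109}{205}\right) \frac{137168431}{2922} = - \frac{554724086322979}{599010}$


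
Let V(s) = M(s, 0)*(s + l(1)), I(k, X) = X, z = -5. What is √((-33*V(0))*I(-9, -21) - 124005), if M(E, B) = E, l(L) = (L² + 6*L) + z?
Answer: I*√124005 ≈ 352.14*I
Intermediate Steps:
l(L) = -5 + L² + 6*L (l(L) = (L² + 6*L) - 5 = -5 + L² + 6*L)
V(s) = s*(2 + s) (V(s) = s*(s + (-5 + 1² + 6*1)) = s*(s + (-5 + 1 + 6)) = s*(s + 2) = s*(2 + s))
√((-33*V(0))*I(-9, -21) - 124005) = √(-0*(2 + 0)*(-21) - 124005) = √(-0*2*(-21) - 124005) = √(-33*0*(-21) - 124005) = √(0*(-21) - 124005) = √(0 - 124005) = √(-124005) = I*√124005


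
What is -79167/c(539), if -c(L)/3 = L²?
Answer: 2399/26411 ≈ 0.090833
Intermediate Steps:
c(L) = -3*L²
-79167/c(539) = -79167/((-3*539²)) = -79167/((-3*290521)) = -79167/(-871563) = -79167*(-1/871563) = 2399/26411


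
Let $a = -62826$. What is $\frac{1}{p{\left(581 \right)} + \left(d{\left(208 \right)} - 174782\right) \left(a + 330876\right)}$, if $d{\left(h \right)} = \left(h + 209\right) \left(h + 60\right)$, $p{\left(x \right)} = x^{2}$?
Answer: $- \frac{1}{16893781739} \approx -5.9193 \cdot 10^{-11}$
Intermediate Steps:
$d{\left(h \right)} = \left(60 + h\right) \left(209 + h\right)$ ($d{\left(h \right)} = \left(209 + h\right) \left(60 + h\right) = \left(60 + h\right) \left(209 + h\right)$)
$\frac{1}{p{\left(581 \right)} + \left(d{\left(208 \right)} - 174782\right) \left(a + 330876\right)} = \frac{1}{581^{2} + \left(\left(12540 + 208^{2} + 269 \cdot 208\right) - 174782\right) \left(-62826 + 330876\right)} = \frac{1}{337561 + \left(\left(12540 + 43264 + 55952\right) - 174782\right) 268050} = \frac{1}{337561 + \left(111756 - 174782\right) 268050} = \frac{1}{337561 - 16894119300} = \frac{1}{-16893781739} = - \frac{1}{16893781739}$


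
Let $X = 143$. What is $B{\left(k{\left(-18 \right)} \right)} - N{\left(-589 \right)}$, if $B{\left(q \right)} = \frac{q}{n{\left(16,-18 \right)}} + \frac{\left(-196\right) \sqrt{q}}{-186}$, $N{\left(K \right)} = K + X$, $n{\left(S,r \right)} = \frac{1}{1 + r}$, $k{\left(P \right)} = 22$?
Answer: $72 + \frac{98 \sqrt{22}}{93} \approx 76.943$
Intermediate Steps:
$N{\left(K \right)} = 143 + K$ ($N{\left(K \right)} = K + 143 = 143 + K$)
$B{\left(q \right)} = - 17 q + \frac{98 \sqrt{q}}{93}$ ($B{\left(q \right)} = \frac{q}{\frac{1}{1 - 18}} + \frac{\left(-196\right) \sqrt{q}}{-186} = \frac{q}{\frac{1}{-17}} + - 196 \sqrt{q} \left(- \frac{1}{186}\right) = \frac{q}{- \frac{1}{17}} + \frac{98 \sqrt{q}}{93} = q \left(-17\right) + \frac{98 \sqrt{q}}{93} = - 17 q + \frac{98 \sqrt{q}}{93}$)
$B{\left(k{\left(-18 \right)} \right)} - N{\left(-589 \right)} = \left(\left(-17\right) 22 + \frac{98 \sqrt{22}}{93}\right) - \left(143 - 589\right) = \left(-374 + \frac{98 \sqrt{22}}{93}\right) - -446 = \left(-374 + \frac{98 \sqrt{22}}{93}\right) + 446 = 72 + \frac{98 \sqrt{22}}{93}$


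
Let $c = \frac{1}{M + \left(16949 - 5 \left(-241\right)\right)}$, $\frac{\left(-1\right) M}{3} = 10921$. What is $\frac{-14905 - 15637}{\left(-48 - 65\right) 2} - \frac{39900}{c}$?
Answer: $\frac{65867613571}{113} \approx 5.829 \cdot 10^{8}$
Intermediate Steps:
$M = -32763$ ($M = \left(-3\right) 10921 = -32763$)
$c = - \frac{1}{14609}$ ($c = \frac{1}{-32763 + \left(16949 - 5 \left(-241\right)\right)} = \frac{1}{-32763 + \left(16949 - -1205\right)} = \frac{1}{-32763 + \left(16949 + 1205\right)} = \frac{1}{-32763 + 18154} = \frac{1}{-14609} = - \frac{1}{14609} \approx -6.8451 \cdot 10^{-5}$)
$\frac{-14905 - 15637}{\left(-48 - 65\right) 2} - \frac{39900}{c} = \frac{-14905 - 15637}{\left(-48 - 65\right) 2} - \frac{39900}{- \frac{1}{14609}} = - \frac{30542}{\left(-113\right) 2} - -582899100 = - \frac{30542}{-226} + 582899100 = \left(-30542\right) \left(- \frac{1}{226}\right) + 582899100 = \frac{15271}{113} + 582899100 = \frac{65867613571}{113}$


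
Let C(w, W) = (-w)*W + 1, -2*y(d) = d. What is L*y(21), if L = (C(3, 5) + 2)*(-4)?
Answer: -504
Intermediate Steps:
y(d) = -d/2
C(w, W) = 1 - W*w (C(w, W) = -W*w + 1 = 1 - W*w)
L = 48 (L = ((1 - 1*5*3) + 2)*(-4) = ((1 - 15) + 2)*(-4) = (-14 + 2)*(-4) = -12*(-4) = 48)
L*y(21) = 48*(-1/2*21) = 48*(-21/2) = -504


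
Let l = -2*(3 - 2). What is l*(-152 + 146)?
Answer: 12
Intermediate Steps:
l = -2 (l = -2*1 = -2)
l*(-152 + 146) = -2*(-152 + 146) = -2*(-6) = 12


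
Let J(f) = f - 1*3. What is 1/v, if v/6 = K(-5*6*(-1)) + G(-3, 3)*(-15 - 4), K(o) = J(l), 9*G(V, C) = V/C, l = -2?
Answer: -3/52 ≈ -0.057692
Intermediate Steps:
G(V, C) = V/(9*C) (G(V, C) = (V/C)/9 = V/(9*C))
J(f) = -3 + f (J(f) = f - 3 = -3 + f)
K(o) = -5 (K(o) = -3 - 2 = -5)
v = -52/3 (v = 6*(-5 + ((1/9)*(-3)/3)*(-15 - 4)) = 6*(-5 + ((1/9)*(-3)*(1/3))*(-19)) = 6*(-5 - 1/9*(-19)) = 6*(-5 + 19/9) = 6*(-26/9) = -52/3 ≈ -17.333)
1/v = 1/(-52/3) = -3/52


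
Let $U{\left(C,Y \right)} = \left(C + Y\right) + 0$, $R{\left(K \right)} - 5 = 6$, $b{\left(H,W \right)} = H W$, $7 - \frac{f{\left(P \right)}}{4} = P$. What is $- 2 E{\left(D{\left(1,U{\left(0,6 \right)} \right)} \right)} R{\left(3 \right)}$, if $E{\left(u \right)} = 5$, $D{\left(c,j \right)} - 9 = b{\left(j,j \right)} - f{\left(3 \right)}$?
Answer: $-110$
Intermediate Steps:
$f{\left(P \right)} = 28 - 4 P$
$R{\left(K \right)} = 11$ ($R{\left(K \right)} = 5 + 6 = 11$)
$U{\left(C,Y \right)} = C + Y$
$D{\left(c,j \right)} = -7 + j^{2}$ ($D{\left(c,j \right)} = 9 - \left(28 - 12 - j j\right) = 9 + \left(j^{2} - \left(28 - 12\right)\right) = 9 + \left(j^{2} - 16\right) = 9 + \left(-16 + j^{2}\right) = -7 + j^{2}$)
$- 2 E{\left(D{\left(1,U{\left(0,6 \right)} \right)} \right)} R{\left(3 \right)} = \left(-2\right) 5 \cdot 11 = \left(-10\right) 11 = -110$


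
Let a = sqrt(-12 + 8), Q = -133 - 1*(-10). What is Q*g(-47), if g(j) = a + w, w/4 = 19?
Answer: -9348 - 246*I ≈ -9348.0 - 246.0*I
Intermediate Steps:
w = 76 (w = 4*19 = 76)
Q = -123 (Q = -133 + 10 = -123)
a = 2*I (a = sqrt(-4) = 2*I ≈ 2.0*I)
g(j) = 76 + 2*I (g(j) = 2*I + 76 = 76 + 2*I)
Q*g(-47) = -123*(76 + 2*I) = -9348 - 246*I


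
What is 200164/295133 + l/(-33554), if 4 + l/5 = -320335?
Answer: 479429353291/9902892682 ≈ 48.413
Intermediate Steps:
l = -1601695 (l = -20 + 5*(-320335) = -20 - 1601675 = -1601695)
200164/295133 + l/(-33554) = 200164/295133 - 1601695/(-33554) = 200164*(1/295133) - 1601695*(-1/33554) = 200164/295133 + 1601695/33554 = 479429353291/9902892682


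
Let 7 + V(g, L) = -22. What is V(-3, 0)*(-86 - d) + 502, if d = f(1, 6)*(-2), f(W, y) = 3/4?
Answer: 5905/2 ≈ 2952.5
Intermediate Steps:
V(g, L) = -29 (V(g, L) = -7 - 22 = -29)
f(W, y) = ¾ (f(W, y) = 3*(¼) = ¾)
d = -3/2 (d = (¾)*(-2) = -3/2 ≈ -1.5000)
V(-3, 0)*(-86 - d) + 502 = -29*(-86 - 1*(-3/2)) + 502 = -29*(-86 + 3/2) + 502 = -29*(-169/2) + 502 = 4901/2 + 502 = 5905/2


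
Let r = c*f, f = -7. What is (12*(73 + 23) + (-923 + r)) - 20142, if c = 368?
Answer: -22489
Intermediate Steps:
r = -2576 (r = 368*(-7) = -2576)
(12*(73 + 23) + (-923 + r)) - 20142 = (12*(73 + 23) + (-923 - 2576)) - 20142 = (12*96 - 3499) - 20142 = (1152 - 3499) - 20142 = -2347 - 20142 = -22489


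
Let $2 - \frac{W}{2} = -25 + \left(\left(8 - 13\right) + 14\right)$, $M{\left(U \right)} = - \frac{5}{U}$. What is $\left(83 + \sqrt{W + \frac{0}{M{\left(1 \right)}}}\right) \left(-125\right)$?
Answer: $-11125$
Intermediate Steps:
$W = 36$ ($W = 4 - 2 \left(-25 + \left(\left(8 - 13\right) + 14\right)\right) = 4 - 2 \left(-25 + \left(-5 + 14\right)\right) = 4 - 2 \left(-25 + 9\right) = 4 - -32 = 4 + 32 = 36$)
$\left(83 + \sqrt{W + \frac{0}{M{\left(1 \right)}}}\right) \left(-125\right) = \left(83 + \sqrt{36 + \frac{0}{\left(-5\right) 1^{-1}}}\right) \left(-125\right) = \left(83 + \sqrt{36 + \frac{0}{\left(-5\right) 1}}\right) \left(-125\right) = \left(83 + \sqrt{36 + \frac{0}{-5}}\right) \left(-125\right) = \left(83 + \sqrt{36 + 0 \left(- \frac{1}{5}\right)}\right) \left(-125\right) = \left(83 + \sqrt{36 + 0}\right) \left(-125\right) = \left(83 + \sqrt{36}\right) \left(-125\right) = \left(83 + 6\right) \left(-125\right) = 89 \left(-125\right) = -11125$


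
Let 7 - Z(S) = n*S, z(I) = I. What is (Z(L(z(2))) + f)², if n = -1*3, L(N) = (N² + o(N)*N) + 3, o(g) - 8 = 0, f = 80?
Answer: 24336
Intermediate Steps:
o(g) = 8 (o(g) = 8 + 0 = 8)
L(N) = 3 + N² + 8*N (L(N) = (N² + 8*N) + 3 = 3 + N² + 8*N)
n = -3
Z(S) = 7 + 3*S (Z(S) = 7 - (-3)*S = 7 + 3*S)
(Z(L(z(2))) + f)² = ((7 + 3*(3 + 2² + 8*2)) + 80)² = ((7 + 3*(3 + 4 + 16)) + 80)² = ((7 + 3*23) + 80)² = ((7 + 69) + 80)² = (76 + 80)² = 156² = 24336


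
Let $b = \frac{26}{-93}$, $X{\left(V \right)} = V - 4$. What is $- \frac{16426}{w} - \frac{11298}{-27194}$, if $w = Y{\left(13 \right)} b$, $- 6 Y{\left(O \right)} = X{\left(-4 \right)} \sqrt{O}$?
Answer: $\frac{5649}{13597} + \frac{2291427 \sqrt{13}}{676} \approx 12222.0$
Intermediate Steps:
$X{\left(V \right)} = -4 + V$ ($X{\left(V \right)} = V - 4 = -4 + V$)
$b = - \frac{26}{93}$ ($b = 26 \left(- \frac{1}{93}\right) = - \frac{26}{93} \approx -0.27957$)
$Y{\left(O \right)} = \frac{4 \sqrt{O}}{3}$ ($Y{\left(O \right)} = - \frac{\left(-4 - 4\right) \sqrt{O}}{6} = - \frac{\left(-8\right) \sqrt{O}}{6} = \frac{4 \sqrt{O}}{3}$)
$w = - \frac{104 \sqrt{13}}{279}$ ($w = \frac{4 \sqrt{13}}{3} \left(- \frac{26}{93}\right) = - \frac{104 \sqrt{13}}{279} \approx -1.344$)
$- \frac{16426}{w} - \frac{11298}{-27194} = - \frac{16426}{\left(- \frac{104}{279}\right) \sqrt{13}} - \frac{11298}{-27194} = - 16426 \left(- \frac{279 \sqrt{13}}{1352}\right) - - \frac{5649}{13597} = \frac{2291427 \sqrt{13}}{676} + \frac{5649}{13597} = \frac{5649}{13597} + \frac{2291427 \sqrt{13}}{676}$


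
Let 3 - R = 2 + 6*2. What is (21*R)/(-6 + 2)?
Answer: 231/4 ≈ 57.750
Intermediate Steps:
R = -11 (R = 3 - (2 + 6*2) = 3 - (2 + 12) = 3 - 1*14 = 3 - 14 = -11)
(21*R)/(-6 + 2) = (21*(-11))/(-6 + 2) = -231/(-4) = -231*(-¼) = 231/4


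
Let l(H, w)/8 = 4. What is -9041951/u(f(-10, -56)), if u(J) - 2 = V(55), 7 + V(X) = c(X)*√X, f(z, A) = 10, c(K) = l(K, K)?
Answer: -9041951/11259 - 289342432*√55/56295 ≈ -38921.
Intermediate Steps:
l(H, w) = 32 (l(H, w) = 8*4 = 32)
c(K) = 32
V(X) = -7 + 32*√X
u(J) = -5 + 32*√55 (u(J) = 2 + (-7 + 32*√55) = -5 + 32*√55)
-9041951/u(f(-10, -56)) = -9041951/(-5 + 32*√55)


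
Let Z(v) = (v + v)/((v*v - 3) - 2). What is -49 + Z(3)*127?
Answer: 283/2 ≈ 141.50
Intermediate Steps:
Z(v) = 2*v/(-5 + v**2) (Z(v) = (2*v)/((v**2 - 3) - 2) = (2*v)/((-3 + v**2) - 2) = (2*v)/(-5 + v**2) = 2*v/(-5 + v**2))
-49 + Z(3)*127 = -49 + (2*3/(-5 + 3**2))*127 = -49 + (2*3/(-5 + 9))*127 = -49 + (2*3/4)*127 = -49 + (2*3*(1/4))*127 = -49 + (3/2)*127 = -49 + 381/2 = 283/2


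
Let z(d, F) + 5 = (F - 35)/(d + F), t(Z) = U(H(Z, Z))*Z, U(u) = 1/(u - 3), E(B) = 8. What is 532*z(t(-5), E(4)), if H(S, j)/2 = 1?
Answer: -48944/13 ≈ -3764.9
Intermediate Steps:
H(S, j) = 2 (H(S, j) = 2*1 = 2)
U(u) = 1/(-3 + u)
t(Z) = -Z (t(Z) = Z/(-3 + 2) = Z/(-1) = -Z)
z(d, F) = -5 + (-35 + F)/(F + d) (z(d, F) = -5 + (F - 35)/(d + F) = -5 + (-35 + F)/(F + d))
532*z(t(-5), E(4)) = 532*((-35 - (-5)*(-5) - 4*8)/(8 - 1*(-5))) = 532*((-35 - 5*5 - 32)/(8 + 5)) = 532*((-35 - 25 - 32)/13) = 532*((1/13)*(-92)) = 532*(-92/13) = -48944/13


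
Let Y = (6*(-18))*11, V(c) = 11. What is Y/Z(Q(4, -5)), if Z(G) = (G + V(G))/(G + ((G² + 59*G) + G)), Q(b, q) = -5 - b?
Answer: 277992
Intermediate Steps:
Y = -1188 (Y = -108*11 = -1188)
Z(G) = (11 + G)/(G² + 61*G) (Z(G) = (G + 11)/(G + ((G² + 59*G) + G)) = (11 + G)/(G + (G² + 60*G)) = (11 + G)/(G² + 61*G))
Y/Z(Q(4, -5)) = -1188*(-5 - 1*4)*(61 + (-5 - 1*4))/(11 + (-5 - 1*4)) = -1188*(-5 - 4)*(61 + (-5 - 4))/(11 + (-5 - 4)) = -1188*(-9*(61 - 9)/(11 - 9)) = -1188/((-⅑*2/52)) = -1188/((-⅑*1/52*2)) = -1188/(-1/234) = -1188*(-234) = 277992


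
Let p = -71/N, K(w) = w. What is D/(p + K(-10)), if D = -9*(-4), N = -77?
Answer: -924/233 ≈ -3.9657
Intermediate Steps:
p = 71/77 (p = -71/(-77) = -71*(-1/77) = 71/77 ≈ 0.92208)
D = 36
D/(p + K(-10)) = 36/(71/77 - 10) = 36/(-699/77) = -77/699*36 = -924/233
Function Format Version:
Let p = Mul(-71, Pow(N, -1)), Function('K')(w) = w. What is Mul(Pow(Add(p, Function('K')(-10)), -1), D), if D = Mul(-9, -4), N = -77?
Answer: Rational(-924, 233) ≈ -3.9657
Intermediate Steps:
p = Rational(71, 77) (p = Mul(-71, Pow(-77, -1)) = Mul(-71, Rational(-1, 77)) = Rational(71, 77) ≈ 0.92208)
D = 36
Mul(Pow(Add(p, Function('K')(-10)), -1), D) = Mul(Pow(Add(Rational(71, 77), -10), -1), 36) = Mul(Pow(Rational(-699, 77), -1), 36) = Mul(Rational(-77, 699), 36) = Rational(-924, 233)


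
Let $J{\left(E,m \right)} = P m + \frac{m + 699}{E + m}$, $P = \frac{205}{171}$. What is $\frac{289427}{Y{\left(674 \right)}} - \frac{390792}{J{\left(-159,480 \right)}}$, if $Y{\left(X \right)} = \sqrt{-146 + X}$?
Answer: $- \frac{2383440408}{3532001} + \frac{289427 \sqrt{33}}{132} \approx 11921.0$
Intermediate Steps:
$P = \frac{205}{171}$ ($P = 205 \cdot \frac{1}{171} = \frac{205}{171} \approx 1.1988$)
$J{\left(E,m \right)} = \frac{205 m}{171} + \frac{699 + m}{E + m}$ ($J{\left(E,m \right)} = \frac{205 m}{171} + \frac{m + 699}{E + m} = \frac{205 m}{171} + \frac{699 + m}{E + m}$)
$\frac{289427}{Y{\left(674 \right)}} - \frac{390792}{J{\left(-159,480 \right)}} = \frac{289427}{\sqrt{-146 + 674}} - \frac{390792}{\frac{1}{-159 + 480} \left(699 + 480 + \frac{205 \cdot 480^{2}}{171} + \frac{205}{171} \left(-159\right) 480\right)} = \frac{289427}{\sqrt{528}} - \frac{390792}{\frac{1}{321} \left(699 + 480 + \frac{205}{171} \cdot 230400 - \frac{1738400}{19}\right)} = \frac{289427}{4 \sqrt{33}} - \frac{390792}{\frac{1}{321} \left(699 + 480 + \frac{5248000}{19} - \frac{1738400}{19}\right)} = 289427 \frac{\sqrt{33}}{132} - \frac{390792}{\frac{1}{321} \cdot \frac{3532001}{19}} = \frac{289427 \sqrt{33}}{132} - \frac{390792}{\frac{3532001}{6099}} = \frac{289427 \sqrt{33}}{132} - \frac{2383440408}{3532001} = - \frac{2383440408}{3532001} + \frac{289427 \sqrt{33}}{132}$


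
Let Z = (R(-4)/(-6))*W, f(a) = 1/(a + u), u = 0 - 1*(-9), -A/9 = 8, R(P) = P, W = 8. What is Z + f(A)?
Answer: 335/63 ≈ 5.3175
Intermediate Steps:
A = -72 (A = -9*8 = -72)
u = 9 (u = 0 + 9 = 9)
f(a) = 1/(9 + a) (f(a) = 1/(a + 9) = 1/(9 + a))
Z = 16/3 (Z = (-4/(-6))*8 = -1/6*(-4)*8 = (2/3)*8 = 16/3 ≈ 5.3333)
Z + f(A) = 16/3 + 1/(9 - 72) = 16/3 + 1/(-63) = 16/3 - 1/63 = 335/63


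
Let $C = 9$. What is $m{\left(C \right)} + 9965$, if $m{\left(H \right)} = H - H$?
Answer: $9965$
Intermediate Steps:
$m{\left(H \right)} = 0$
$m{\left(C \right)} + 9965 = 0 + 9965 = 9965$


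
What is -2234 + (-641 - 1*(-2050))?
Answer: -825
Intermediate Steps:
-2234 + (-641 - 1*(-2050)) = -2234 + (-641 + 2050) = -2234 + 1409 = -825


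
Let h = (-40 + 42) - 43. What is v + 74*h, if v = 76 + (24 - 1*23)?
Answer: -2957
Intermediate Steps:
v = 77 (v = 76 + (24 - 23) = 76 + 1 = 77)
h = -41 (h = 2 - 43 = -41)
v + 74*h = 77 + 74*(-41) = 77 - 3034 = -2957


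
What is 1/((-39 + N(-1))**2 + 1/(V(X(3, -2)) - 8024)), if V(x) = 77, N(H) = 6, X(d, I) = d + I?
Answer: 7947/8654282 ≈ 0.00091827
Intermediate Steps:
X(d, I) = I + d
1/((-39 + N(-1))**2 + 1/(V(X(3, -2)) - 8024)) = 1/((-39 + 6)**2 + 1/(77 - 8024)) = 1/((-33)**2 + 1/(-7947)) = 1/(1089 - 1/7947) = 1/(8654282/7947) = 7947/8654282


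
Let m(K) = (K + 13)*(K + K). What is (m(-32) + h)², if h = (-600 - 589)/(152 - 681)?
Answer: 415319669209/279841 ≈ 1.4841e+6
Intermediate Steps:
m(K) = 2*K*(13 + K) (m(K) = (13 + K)*(2*K) = 2*K*(13 + K))
h = 1189/529 (h = -1189/(-529) = -1189*(-1/529) = 1189/529 ≈ 2.2476)
(m(-32) + h)² = (2*(-32)*(13 - 32) + 1189/529)² = (2*(-32)*(-19) + 1189/529)² = (1216 + 1189/529)² = (644453/529)² = 415319669209/279841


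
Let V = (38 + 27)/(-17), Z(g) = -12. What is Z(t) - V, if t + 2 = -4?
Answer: -139/17 ≈ -8.1765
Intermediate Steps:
t = -6 (t = -2 - 4 = -6)
V = -65/17 (V = 65*(-1/17) = -65/17 ≈ -3.8235)
Z(t) - V = -12 - 1*(-65/17) = -12 + 65/17 = -139/17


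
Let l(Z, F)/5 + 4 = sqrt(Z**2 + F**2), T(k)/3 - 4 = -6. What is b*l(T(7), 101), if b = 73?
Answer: -1460 + 365*sqrt(10237) ≈ 35470.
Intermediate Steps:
T(k) = -6 (T(k) = 12 + 3*(-6) = 12 - 18 = -6)
l(Z, F) = -20 + 5*sqrt(F**2 + Z**2) (l(Z, F) = -20 + 5*sqrt(Z**2 + F**2) = -20 + 5*sqrt(F**2 + Z**2))
b*l(T(7), 101) = 73*(-20 + 5*sqrt(101**2 + (-6)**2)) = 73*(-20 + 5*sqrt(10201 + 36)) = 73*(-20 + 5*sqrt(10237)) = -1460 + 365*sqrt(10237)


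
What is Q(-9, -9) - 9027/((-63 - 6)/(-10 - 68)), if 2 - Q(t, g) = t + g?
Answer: -234242/23 ≈ -10184.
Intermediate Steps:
Q(t, g) = 2 - g - t (Q(t, g) = 2 - (t + g) = 2 - (g + t) = 2 + (-g - t) = 2 - g - t)
Q(-9, -9) - 9027/((-63 - 6)/(-10 - 68)) = (2 - 1*(-9) - 1*(-9)) - 9027/((-63 - 6)/(-10 - 68)) = (2 + 9 + 9) - 9027/((-69/(-78))) = 20 - 9027/((-69*(-1/78))) = 20 - 9027/23/26 = 20 - 9027*26/23 = 20 - 153*1534/23 = 20 - 234702/23 = -234242/23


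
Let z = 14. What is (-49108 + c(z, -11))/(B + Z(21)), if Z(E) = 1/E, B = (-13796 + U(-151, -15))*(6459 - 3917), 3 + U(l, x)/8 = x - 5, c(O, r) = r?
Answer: 1031499/746280359 ≈ 0.0013822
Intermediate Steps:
U(l, x) = -64 + 8*x (U(l, x) = -24 + 8*(x - 5) = -24 + 8*(-5 + x) = -24 + (-40 + 8*x) = -64 + 8*x)
B = -35537160 (B = (-13796 + (-64 + 8*(-15)))*(6459 - 3917) = (-13796 + (-64 - 120))*2542 = (-13796 - 184)*2542 = -13980*2542 = -35537160)
(-49108 + c(z, -11))/(B + Z(21)) = (-49108 - 11)/(-35537160 + 1/21) = -49119/(-35537160 + 1/21) = -49119/(-746280359/21) = -49119*(-21/746280359) = 1031499/746280359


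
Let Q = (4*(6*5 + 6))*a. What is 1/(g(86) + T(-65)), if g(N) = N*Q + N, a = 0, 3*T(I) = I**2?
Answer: 3/4483 ≈ 0.00066919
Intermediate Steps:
T(I) = I**2/3
Q = 0 (Q = (4*(6*5 + 6))*0 = (4*(30 + 6))*0 = (4*36)*0 = 144*0 = 0)
g(N) = N (g(N) = N*0 + N = 0 + N = N)
1/(g(86) + T(-65)) = 1/(86 + (1/3)*(-65)**2) = 1/(86 + (1/3)*4225) = 1/(86 + 4225/3) = 1/(4483/3) = 3/4483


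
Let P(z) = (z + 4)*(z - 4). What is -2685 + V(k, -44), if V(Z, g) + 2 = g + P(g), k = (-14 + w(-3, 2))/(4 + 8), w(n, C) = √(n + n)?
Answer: -811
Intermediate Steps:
w(n, C) = √2*√n (w(n, C) = √(2*n) = √2*√n)
P(z) = (-4 + z)*(4 + z) (P(z) = (4 + z)*(-4 + z) = (-4 + z)*(4 + z))
k = -7/6 + I*√6/12 (k = (-14 + √2*√(-3))/(4 + 8) = (-14 + √2*(I*√3))/12 = (-14 + I*√6)*(1/12) = -7/6 + I*√6/12 ≈ -1.1667 + 0.20412*I)
V(Z, g) = -18 + g + g² (V(Z, g) = -2 + (g + (-16 + g²)) = -2 + (-16 + g + g²) = -18 + g + g²)
-2685 + V(k, -44) = -2685 + (-18 - 44 + (-44)²) = -2685 + (-18 - 44 + 1936) = -2685 + 1874 = -811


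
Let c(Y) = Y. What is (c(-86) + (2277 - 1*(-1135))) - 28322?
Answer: -24996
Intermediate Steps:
(c(-86) + (2277 - 1*(-1135))) - 28322 = (-86 + (2277 - 1*(-1135))) - 28322 = (-86 + (2277 + 1135)) - 28322 = (-86 + 3412) - 28322 = 3326 - 28322 = -24996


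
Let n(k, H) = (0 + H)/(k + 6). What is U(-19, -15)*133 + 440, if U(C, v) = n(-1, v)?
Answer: 41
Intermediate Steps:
n(k, H) = H/(6 + k)
U(C, v) = v/5 (U(C, v) = v/(6 - 1) = v/5)
U(-19, -15)*133 + 440 = ((⅕)*(-15))*133 + 440 = -3*133 + 440 = -399 + 440 = 41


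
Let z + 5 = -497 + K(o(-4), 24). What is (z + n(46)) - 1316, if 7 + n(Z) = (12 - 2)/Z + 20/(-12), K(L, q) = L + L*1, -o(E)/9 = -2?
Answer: -123541/69 ≈ -1790.4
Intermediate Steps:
o(E) = 18 (o(E) = -9*(-2) = 18)
K(L, q) = 2*L (K(L, q) = L + L = 2*L)
z = -466 (z = -5 + (-497 + 2*18) = -5 + (-497 + 36) = -5 - 461 = -466)
n(Z) = -26/3 + 10/Z (n(Z) = -7 + ((12 - 2)/Z + 20/(-12)) = -7 + (10/Z + 20*(-1/12)) = -7 + (10/Z - 5/3) = -7 + (-5/3 + 10/Z) = -26/3 + 10/Z)
(z + n(46)) - 1316 = (-466 + (-26/3 + 10/46)) - 1316 = (-466 + (-26/3 + 10*(1/46))) - 1316 = (-466 + (-26/3 + 5/23)) - 1316 = (-466 - 583/69) - 1316 = -32737/69 - 1316 = -123541/69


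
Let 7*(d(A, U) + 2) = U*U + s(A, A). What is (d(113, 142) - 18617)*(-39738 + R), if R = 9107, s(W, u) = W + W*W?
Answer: 2979998097/7 ≈ 4.2571e+8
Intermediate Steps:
s(W, u) = W + W²
d(A, U) = -2 + U²/7 + A*(1 + A)/7 (d(A, U) = -2 + (U*U + A*(1 + A))/7 = -2 + (U² + A*(1 + A))/7 = -2 + (U²/7 + A*(1 + A)/7) = -2 + U²/7 + A*(1 + A)/7)
(d(113, 142) - 18617)*(-39738 + R) = ((-2 + (⅐)*142² + (⅐)*113*(1 + 113)) - 18617)*(-39738 + 9107) = ((-2 + (⅐)*20164 + (⅐)*113*114) - 18617)*(-30631) = ((-2 + 20164/7 + 12882/7) - 18617)*(-30631) = (33032/7 - 18617)*(-30631) = -97287/7*(-30631) = 2979998097/7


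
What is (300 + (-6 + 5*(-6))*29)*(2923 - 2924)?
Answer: 744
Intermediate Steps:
(300 + (-6 + 5*(-6))*29)*(2923 - 2924) = (300 + (-6 - 30)*29)*(-1) = (300 - 36*29)*(-1) = (300 - 1044)*(-1) = -744*(-1) = 744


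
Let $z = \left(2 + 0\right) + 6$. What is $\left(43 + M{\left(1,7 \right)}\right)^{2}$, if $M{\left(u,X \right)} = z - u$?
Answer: $2500$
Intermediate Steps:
$z = 8$ ($z = 2 + 6 = 8$)
$M{\left(u,X \right)} = 8 - u$
$\left(43 + M{\left(1,7 \right)}\right)^{2} = \left(43 + \left(8 - 1\right)\right)^{2} = \left(43 + 7\right)^{2} = 50^{2} = 2500$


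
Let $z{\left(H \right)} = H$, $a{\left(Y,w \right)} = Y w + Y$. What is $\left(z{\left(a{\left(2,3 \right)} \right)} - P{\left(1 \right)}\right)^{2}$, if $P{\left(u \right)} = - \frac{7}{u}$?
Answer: $225$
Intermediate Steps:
$a{\left(Y,w \right)} = Y + Y w$
$\left(z{\left(a{\left(2,3 \right)} \right)} - P{\left(1 \right)}\right)^{2} = \left(2 \left(1 + 3\right) - - \frac{7}{1}\right)^{2} = \left(2 \cdot 4 - \left(-7\right) 1\right)^{2} = \left(8 - -7\right)^{2} = \left(8 + 7\right)^{2} = 15^{2} = 225$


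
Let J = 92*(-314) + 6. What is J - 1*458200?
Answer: -487082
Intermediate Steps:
J = -28882 (J = -28888 + 6 = -28882)
J - 1*458200 = -28882 - 1*458200 = -28882 - 458200 = -487082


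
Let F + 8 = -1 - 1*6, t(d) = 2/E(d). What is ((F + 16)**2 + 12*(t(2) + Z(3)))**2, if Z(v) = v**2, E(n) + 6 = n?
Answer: 10609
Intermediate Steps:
E(n) = -6 + n
t(d) = 2/(-6 + d)
F = -15 (F = -8 + (-1 - 1*6) = -8 + (-1 - 6) = -8 - 7 = -15)
((F + 16)**2 + 12*(t(2) + Z(3)))**2 = ((-15 + 16)**2 + 12*(2/(-6 + 2) + 3**2))**2 = (1**2 + 12*(2/(-4) + 9))**2 = (1 + 12*(2*(-1/4) + 9))**2 = (1 + 12*(-1/2 + 9))**2 = (1 + 12*(17/2))**2 = (1 + 102)**2 = 103**2 = 10609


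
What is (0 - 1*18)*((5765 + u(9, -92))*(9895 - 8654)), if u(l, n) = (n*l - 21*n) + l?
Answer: -153640764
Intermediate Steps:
u(l, n) = l - 21*n + l*n (u(l, n) = (l*n - 21*n) + l = (-21*n + l*n) + l = l - 21*n + l*n)
(0 - 1*18)*((5765 + u(9, -92))*(9895 - 8654)) = (0 - 1*18)*((5765 + (9 - 21*(-92) + 9*(-92)))*(9895 - 8654)) = (0 - 18)*((5765 + (9 + 1932 - 828))*1241) = -18*(5765 + 1113)*1241 = -123804*1241 = -18*8535598 = -153640764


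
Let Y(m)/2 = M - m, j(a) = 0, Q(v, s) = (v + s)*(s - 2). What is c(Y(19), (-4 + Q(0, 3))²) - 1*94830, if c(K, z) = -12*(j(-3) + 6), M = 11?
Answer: -94902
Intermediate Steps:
Q(v, s) = (-2 + s)*(s + v) (Q(v, s) = (s + v)*(-2 + s) = (-2 + s)*(s + v))
Y(m) = 22 - 2*m (Y(m) = 2*(11 - m) = 22 - 2*m)
c(K, z) = -72 (c(K, z) = -12*(0 + 6) = -12*6 = -72)
c(Y(19), (-4 + Q(0, 3))²) - 1*94830 = -72 - 1*94830 = -72 - 94830 = -94902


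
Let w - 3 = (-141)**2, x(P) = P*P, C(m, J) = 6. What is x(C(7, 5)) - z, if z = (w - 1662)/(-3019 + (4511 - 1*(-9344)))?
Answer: 61979/1806 ≈ 34.318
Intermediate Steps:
x(P) = P**2
w = 19884 (w = 3 + (-141)**2 = 3 + 19881 = 19884)
z = 3037/1806 (z = (19884 - 1662)/(-3019 + (4511 - 1*(-9344))) = 18222/(-3019 + (4511 + 9344)) = 18222/(-3019 + 13855) = 18222/10836 = 18222*(1/10836) = 3037/1806 ≈ 1.6816)
x(C(7, 5)) - z = 6**2 - 1*3037/1806 = 36 - 3037/1806 = 61979/1806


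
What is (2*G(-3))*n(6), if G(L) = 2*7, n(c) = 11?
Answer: 308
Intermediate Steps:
G(L) = 14
(2*G(-3))*n(6) = (2*14)*11 = 28*11 = 308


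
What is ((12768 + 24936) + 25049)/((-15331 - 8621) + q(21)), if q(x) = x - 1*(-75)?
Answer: -62753/23856 ≈ -2.6305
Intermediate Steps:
q(x) = 75 + x (q(x) = x + 75 = 75 + x)
((12768 + 24936) + 25049)/((-15331 - 8621) + q(21)) = ((12768 + 24936) + 25049)/((-15331 - 8621) + (75 + 21)) = (37704 + 25049)/(-23952 + 96) = 62753/(-23856) = 62753*(-1/23856) = -62753/23856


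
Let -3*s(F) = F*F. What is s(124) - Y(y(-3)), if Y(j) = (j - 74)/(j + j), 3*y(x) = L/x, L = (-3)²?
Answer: -30977/6 ≈ -5162.8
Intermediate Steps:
L = 9
s(F) = -F²/3 (s(F) = -F*F/3 = -F²/3)
y(x) = 3/x (y(x) = (9/x)/3 = 3/x)
Y(j) = (-74 + j)/(2*j) (Y(j) = (-74 + j)/((2*j)) = (-74 + j)*(1/(2*j)) = (-74 + j)/(2*j))
s(124) - Y(y(-3)) = -⅓*124² - (-74 + 3/(-3))/(2*(3/(-3))) = -⅓*15376 - (-74 + 3*(-⅓))/(2*(3*(-⅓))) = -15376/3 - (-74 - 1)/(2*(-1)) = -15376/3 - (-1)*(-75)/2 = -15376/3 - 1*75/2 = -15376/3 - 75/2 = -30977/6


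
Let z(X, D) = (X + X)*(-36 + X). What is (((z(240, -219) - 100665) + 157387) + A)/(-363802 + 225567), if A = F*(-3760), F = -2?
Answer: -162162/138235 ≈ -1.1731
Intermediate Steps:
z(X, D) = 2*X*(-36 + X) (z(X, D) = (2*X)*(-36 + X) = 2*X*(-36 + X))
A = 7520 (A = -2*(-3760) = 7520)
(((z(240, -219) - 100665) + 157387) + A)/(-363802 + 225567) = (((2*240*(-36 + 240) - 100665) + 157387) + 7520)/(-363802 + 225567) = (((2*240*204 - 100665) + 157387) + 7520)/(-138235) = (((97920 - 100665) + 157387) + 7520)*(-1/138235) = ((-2745 + 157387) + 7520)*(-1/138235) = (154642 + 7520)*(-1/138235) = 162162*(-1/138235) = -162162/138235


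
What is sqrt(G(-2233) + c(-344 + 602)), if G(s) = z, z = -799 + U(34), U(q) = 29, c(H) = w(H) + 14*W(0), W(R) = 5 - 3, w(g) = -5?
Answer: 3*I*sqrt(83) ≈ 27.331*I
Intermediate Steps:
W(R) = 2
c(H) = 23 (c(H) = -5 + 14*2 = -5 + 28 = 23)
z = -770 (z = -799 + 29 = -770)
G(s) = -770
sqrt(G(-2233) + c(-344 + 602)) = sqrt(-770 + 23) = sqrt(-747) = 3*I*sqrt(83)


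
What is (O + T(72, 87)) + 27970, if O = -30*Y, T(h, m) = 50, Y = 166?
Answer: 23040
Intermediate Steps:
O = -4980 (O = -30*166 = -4980)
(O + T(72, 87)) + 27970 = (-4980 + 50) + 27970 = -4930 + 27970 = 23040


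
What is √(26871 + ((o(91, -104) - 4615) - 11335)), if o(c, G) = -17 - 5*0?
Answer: 2*√2726 ≈ 104.42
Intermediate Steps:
o(c, G) = -17 (o(c, G) = -17 + 0 = -17)
√(26871 + ((o(91, -104) - 4615) - 11335)) = √(26871 + ((-17 - 4615) - 11335)) = √(26871 + (-4632 - 11335)) = √(26871 - 15967) = √10904 = 2*√2726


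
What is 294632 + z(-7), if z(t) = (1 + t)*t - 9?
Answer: 294665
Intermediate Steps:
z(t) = -9 + t*(1 + t) (z(t) = t*(1 + t) - 9 = -9 + t*(1 + t))
294632 + z(-7) = 294632 + (-9 - 7 + (-7)²) = 294632 + (-9 - 7 + 49) = 294632 + 33 = 294665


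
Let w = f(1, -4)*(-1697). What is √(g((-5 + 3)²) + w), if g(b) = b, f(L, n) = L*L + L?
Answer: I*√3390 ≈ 58.224*I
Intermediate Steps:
f(L, n) = L + L² (f(L, n) = L² + L = L + L²)
w = -3394 (w = (1*(1 + 1))*(-1697) = (1*2)*(-1697) = 2*(-1697) = -3394)
√(g((-5 + 3)²) + w) = √((-5 + 3)² - 3394) = √((-2)² - 3394) = √(4 - 3394) = √(-3390) = I*√3390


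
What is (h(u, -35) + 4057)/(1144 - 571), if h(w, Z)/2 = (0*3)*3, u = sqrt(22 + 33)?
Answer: 4057/573 ≈ 7.0803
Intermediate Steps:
u = sqrt(55) ≈ 7.4162
h(w, Z) = 0 (h(w, Z) = 2*((0*3)*3) = 2*(0*3) = 2*0 = 0)
(h(u, -35) + 4057)/(1144 - 571) = (0 + 4057)/(1144 - 571) = 4057/573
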